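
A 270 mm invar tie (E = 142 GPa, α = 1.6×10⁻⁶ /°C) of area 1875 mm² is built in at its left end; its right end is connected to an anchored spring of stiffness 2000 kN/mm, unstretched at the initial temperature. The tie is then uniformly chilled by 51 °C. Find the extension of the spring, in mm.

δ ≈ 0.00728 mm

The unrestrained thermal change is αΔT L = 1.6×10⁻⁶ × 51 × 270 = 0.02203 mm.
With a force P in the spring, the elastic change of the tie is PL/(AE) and that of the spring is P/k; compatibility requires their sum to equal δ_free.
So P = δ_free / [L/(AE) + 1/k] = 0.02203 / [ 270/(1875×142×10³) + 1/(2000×10³) ].
P = 0.02203 / 1.514×10⁻⁶ = 14550 N.
Spring extension = P/k = 14550/(2000×10³) = 0.007276 mm.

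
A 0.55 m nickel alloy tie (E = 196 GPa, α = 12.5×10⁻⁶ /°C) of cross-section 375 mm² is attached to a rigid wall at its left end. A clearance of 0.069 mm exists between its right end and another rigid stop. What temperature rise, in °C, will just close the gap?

Contact occurs when the free expansion equals the gap: αΔT L = 0.069 mm.
ΔT = 0.069 / (12.5×10⁻⁶ × 550) = 10.04 °C.

ΔT ≈ 10 °C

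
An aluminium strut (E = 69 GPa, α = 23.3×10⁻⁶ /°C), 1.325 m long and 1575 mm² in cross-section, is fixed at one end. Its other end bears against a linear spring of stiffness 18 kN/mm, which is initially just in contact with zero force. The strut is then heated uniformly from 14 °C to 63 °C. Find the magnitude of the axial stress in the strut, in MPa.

σ ≈ 14.2 MPa (compressive)

Free thermal expansion: δ_free = αΔT L = 23.3×10⁻⁶ × 49 × 1325 = 1.513 mm.
With a force P in the spring, the elastic change of the strut is PL/(AE) and that of the spring is P/k; compatibility requires their sum to equal δ_free.
P [ L/(AE) + 1/k ] = δ_free → P [ 1325/(1575×69×10³) + 1/(18×10³) ] = 1.513.
P = 1.513 / 6.775×10⁻⁵ = 22330 N.
σ = P/A = 22330/1575 = 14.18 MPa.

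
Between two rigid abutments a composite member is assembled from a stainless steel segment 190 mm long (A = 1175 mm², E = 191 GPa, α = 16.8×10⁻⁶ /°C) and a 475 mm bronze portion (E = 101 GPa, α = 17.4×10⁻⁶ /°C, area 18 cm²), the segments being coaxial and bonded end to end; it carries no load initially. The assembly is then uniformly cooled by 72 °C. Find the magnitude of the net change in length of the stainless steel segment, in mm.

If the supports were absent, the total length change would be Σ αᵢΔT Lᵢ = 16.8×10⁻⁶×72×190 + 17.4×10⁻⁶×72×475 = 0.8249 mm.
The walls prevent any net length change, so an axial force P (same in every segment) develops. Compatibility: P · Σ Lᵢ/(AᵢEᵢ) = δ_free.
The series flexibility is Σ Lᵢ/(AᵢEᵢ) = 190/(1175×191×10³) + 475/(1800×101×10³) = 3.459×10⁻⁶ mm/N.
P = 0.8249 / 3.459×10⁻⁶ = 238500 N = 238.5 kN, tensile.
For the stainless steel segment, free thermal change = 16.8×10⁻⁶×72×190 = 0.2298 mm and elastic change from P = 238500×190/(1175×191×10³) = 0.2019 mm; these oppose, so the net change is 0.0279 mm (segment shortens).

|ΔL| ≈ 0.0279 mm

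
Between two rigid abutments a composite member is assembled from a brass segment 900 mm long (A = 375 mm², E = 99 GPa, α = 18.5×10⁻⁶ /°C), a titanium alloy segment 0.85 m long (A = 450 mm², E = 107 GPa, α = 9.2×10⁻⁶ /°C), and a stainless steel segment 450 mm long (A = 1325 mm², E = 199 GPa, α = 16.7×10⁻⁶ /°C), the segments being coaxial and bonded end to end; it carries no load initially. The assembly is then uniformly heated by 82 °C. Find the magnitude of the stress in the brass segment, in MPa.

If the supports were absent, the total length change would be Σ αᵢΔT Lᵢ = 18.5×10⁻⁶×82×900 + 9.2×10⁻⁶×82×850 + 16.7×10⁻⁶×82×450 = 2.623 mm.
The walls prevent any net length change, so an axial force P (same in every segment) develops. Compatibility: P · Σ Lᵢ/(AᵢEᵢ) = δ_free.
The series flexibility is Σ Lᵢ/(AᵢEᵢ) = 900/(375×99×10³) + 850/(450×107×10³) + 450/(1325×199×10³) = 4.36×10⁻⁵ mm/N.
So P = 2.623 / 4.36×10⁻⁵ = 60.15 kN, compressive.
σ_{brass} = P / A = 60150 / 375 = 160.4 MPa.

σ ≈ 160 MPa (compressive)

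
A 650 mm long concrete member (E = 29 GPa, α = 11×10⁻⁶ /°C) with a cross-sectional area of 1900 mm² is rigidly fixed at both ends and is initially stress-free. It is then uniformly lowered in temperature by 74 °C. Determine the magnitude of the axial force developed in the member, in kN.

With zero net strain, σ = E·αΔT = 29 GPa × 11×10⁻⁶ × 74 = 23.61 MPa.
Axial force P = σA = 23.61 × 1900 = 44850 N = 44.85 kN, tensile.

P ≈ 44.9 kN (tensile)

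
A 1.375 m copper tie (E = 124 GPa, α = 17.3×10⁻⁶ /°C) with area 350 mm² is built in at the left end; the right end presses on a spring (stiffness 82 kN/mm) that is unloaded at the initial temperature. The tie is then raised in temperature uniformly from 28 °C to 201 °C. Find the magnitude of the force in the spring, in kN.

Free thermal expansion: δ_free = αΔT L = 17.3×10⁻⁶ × 173 × 1375 = 4.115 mm.
Let P be the compressive force at the spring. The tie shortens elastically by PL/(AE) and the spring compresses by P/k; together these equal δ_free.
P [ L/(AE) + 1/k ] = δ_free → P [ 1375/(350×124×10³) + 1/(82×10³) ] = 4.115.
P = 4.115 / 4.388×10⁻⁵ = 93790 N.

P ≈ 93.8 kN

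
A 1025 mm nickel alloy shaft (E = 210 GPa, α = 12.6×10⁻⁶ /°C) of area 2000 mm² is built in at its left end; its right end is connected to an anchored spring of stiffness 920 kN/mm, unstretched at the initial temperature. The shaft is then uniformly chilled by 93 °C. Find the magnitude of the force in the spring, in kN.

P ≈ 341 kN

The unrestrained thermal change is αΔT L = 12.6×10⁻⁶ × 93 × 1025 = 1.201 mm.
Let P be the tensile force in the spring. The shaft extends elastically by PL/(AE) and the spring stretches by P/k; together these equal δ_free.
P [ L/(AE) + 1/k ] = δ_free → P [ 1025/(2000×210×10³) + 1/(920×10³) ] = 1.201.
P = 1.201 / 3.527×10⁻⁶ = 340500 N.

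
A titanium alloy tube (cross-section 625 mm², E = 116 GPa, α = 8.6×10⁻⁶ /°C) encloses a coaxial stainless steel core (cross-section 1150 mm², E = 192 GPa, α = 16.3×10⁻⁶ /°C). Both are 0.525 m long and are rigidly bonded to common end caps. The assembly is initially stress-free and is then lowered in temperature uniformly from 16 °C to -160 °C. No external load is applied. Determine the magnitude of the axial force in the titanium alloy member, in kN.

P ≈ 74 kN (compressive in the titanium alloy)

Equilibrium of a rigid end plate with no external load gives equal and opposite internal forces ±P in the two members. Since α_{stainless steel} > α_{titanium alloy}, cooling drives the stainless steel into tension and the titanium alloy into compression.
Setting the final lengths equal and cancelling L: (α₁ − α₂)ΔT = P/(A₁E₁) + P/(A₂E₂).
|α₁ − α₂|·ΔT = 7.7×10⁻⁶ × 176 = 0.001355.
1/(A₁E₁) + 1/(A₂E₂) = 1/(625×116×10³) + 1/(1150×192×10³) = 1.832×10⁻⁸ N⁻¹.
P = 0.001355 / 1.832×10⁻⁸ = 73970 N = 73.97 kN.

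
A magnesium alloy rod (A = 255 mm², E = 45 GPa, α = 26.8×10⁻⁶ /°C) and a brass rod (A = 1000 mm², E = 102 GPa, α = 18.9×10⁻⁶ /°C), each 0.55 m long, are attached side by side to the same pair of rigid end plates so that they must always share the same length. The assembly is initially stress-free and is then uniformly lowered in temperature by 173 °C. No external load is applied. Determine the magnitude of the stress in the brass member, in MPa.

σ ≈ 14.1 MPa (compressive)

Both members must finish at the same length. With the larger α, the magnesium alloy tends to over-contract; the plates restrain it, putting the magnesium alloy in tension and the brass in compression. With no external load the two internal forces are equal and opposite, magnitude P.
Compatibility of the two members (thermal + elastic change equal): (α₁ − α₂)ΔT = P·[1/(A₁E₁) + 1/(A₂E₂)].
|α₁ − α₂|·ΔT = 7.9×10⁻⁶ × 173 = 0.001367.
1/(A₁E₁) + 1/(A₂E₂) = 1/(255×45×10³) + 1/(1000×102×10³) = 9.695×10⁻⁸ N⁻¹.
So P = 0.001367 / 9.695×10⁻⁸ = 14.1 kN.
σ_{brass} = P/A₂ = 14100/1000 = 14.1 MPa, compressive.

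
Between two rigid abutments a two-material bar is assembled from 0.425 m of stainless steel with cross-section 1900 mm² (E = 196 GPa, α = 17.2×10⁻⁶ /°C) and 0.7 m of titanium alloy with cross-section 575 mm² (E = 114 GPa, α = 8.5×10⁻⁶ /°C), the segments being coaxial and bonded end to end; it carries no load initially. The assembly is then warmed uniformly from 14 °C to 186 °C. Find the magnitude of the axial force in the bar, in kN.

P ≈ 193 kN (compressive)

If the supports were absent, the total length change would be Σ αᵢΔT Lᵢ = 17.2×10⁻⁶×172×425 + 8.5×10⁻⁶×172×700 = 2.281 mm.
Since the ends are fixed, an axial force P builds up, equal in every segment, with P · Σ Lᵢ/(AᵢEᵢ) = δ_free.
Σ Lᵢ/(AᵢEᵢ) = 425/(1900×196×10³) + 700/(575×114×10³) = 1.182×10⁻⁵ mm/N.
Hence P = δ_free / Σ(L/AE) = 2.281/1.182×10⁻⁵ = 193 kN (compressive).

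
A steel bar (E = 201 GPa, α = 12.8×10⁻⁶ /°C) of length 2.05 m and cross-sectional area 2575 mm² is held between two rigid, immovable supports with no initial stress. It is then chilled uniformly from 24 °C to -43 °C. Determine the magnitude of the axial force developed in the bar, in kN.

With zero net strain, σ = E·αΔT = 201 GPa × 12.8×10⁻⁶ × 67 = 172.4 MPa.
Axial force P = σA = 172.4 × 2575 = 443900 N = 443.9 kN, tensile.

P ≈ 444 kN (tensile)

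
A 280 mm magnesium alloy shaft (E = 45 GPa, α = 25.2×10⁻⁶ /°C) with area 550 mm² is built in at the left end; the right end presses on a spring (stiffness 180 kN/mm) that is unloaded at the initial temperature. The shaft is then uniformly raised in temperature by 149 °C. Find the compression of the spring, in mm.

The unrestrained thermal change is αΔT L = 25.2×10⁻⁶ × 149 × 280 = 1.051 mm.
Let P be the compressive force at the spring. The shaft shortens elastically by PL/(AE) and the spring compresses by P/k; together these equal δ_free.
So P = δ_free / [L/(AE) + 1/k] = 1.051 / [ 280/(550×45×10³) + 1/(180×10³) ].
P = 1.051 / 1.687×10⁻⁵ = 62330 N.
Spring compression = P/k = 62330/(180×10³) = 0.3463 mm.

δ ≈ 0.346 mm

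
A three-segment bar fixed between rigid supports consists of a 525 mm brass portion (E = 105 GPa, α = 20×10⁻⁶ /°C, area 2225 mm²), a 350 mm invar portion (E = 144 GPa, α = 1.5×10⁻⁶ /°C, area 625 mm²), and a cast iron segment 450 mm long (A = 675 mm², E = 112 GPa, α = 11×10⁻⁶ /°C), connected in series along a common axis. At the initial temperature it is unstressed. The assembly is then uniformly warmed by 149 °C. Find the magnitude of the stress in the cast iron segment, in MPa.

With the walls removed the bar would change length by δ_free = Σ αᵢΔT Lᵢ = 20×10⁻⁶×149×525 + 1.5×10⁻⁶×149×350 + 11×10⁻⁶×149×450 = 2.38 mm.
The rigid supports impose zero overall length change; the single axial force P common to all segments must satisfy P Σ Lᵢ/(AᵢEᵢ) = δ_free.
Σ Lᵢ/(AᵢEᵢ) = 525/(2225×105×10³) + 350/(625×144×10³) + 450/(675×112×10³) = 1.209×10⁻⁵ mm/N.
P = 2.38 / 1.209×10⁻⁵ = 196900 N = 196.9 kN, compressive.
σ_{cast iron} = P / A = 196900 / 675 = 291.7 MPa.

σ ≈ 292 MPa (compressive)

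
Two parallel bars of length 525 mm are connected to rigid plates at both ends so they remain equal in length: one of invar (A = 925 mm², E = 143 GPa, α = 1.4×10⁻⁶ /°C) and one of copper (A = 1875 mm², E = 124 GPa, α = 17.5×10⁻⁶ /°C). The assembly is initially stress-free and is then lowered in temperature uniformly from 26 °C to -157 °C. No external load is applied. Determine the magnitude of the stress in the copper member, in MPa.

σ ≈ 132 MPa (tensile)

Equilibrium of a rigid end plate with no external load gives equal and opposite internal forces ±P in the two members. Since α_{copper} > α_{invar}, cooling drives the copper into tension and the invar into compression.
Setting the final lengths equal and cancelling L: (α₁ − α₂)ΔT = P/(A₁E₁) + P/(A₂E₂).
|α₁ − α₂|·ΔT = 16.1×10⁻⁶ × 183 = 0.002946.
1/(A₁E₁) + 1/(A₂E₂) = 1/(925×143×10³) + 1/(1875×124×10³) = 1.186×10⁻⁸ N⁻¹.
So P = 0.002946 / 1.186×10⁻⁸ = 248.4 kN.
σ_{copper} = P/A₂ = 248400/1875 = 132.5 MPa, tensile.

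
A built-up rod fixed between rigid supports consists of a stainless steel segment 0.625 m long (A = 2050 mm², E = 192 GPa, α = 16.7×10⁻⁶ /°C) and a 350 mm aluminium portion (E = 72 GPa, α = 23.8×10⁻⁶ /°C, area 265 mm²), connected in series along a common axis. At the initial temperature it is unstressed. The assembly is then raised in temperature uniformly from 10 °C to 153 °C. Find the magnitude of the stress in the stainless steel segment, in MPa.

σ ≈ 65.7 MPa (compressive)

Free thermal expansion of the whole bar: Σ αᵢΔT Lᵢ = 16.7×10⁻⁶×143×625 + 23.8×10⁻⁶×143×350 = 2.684 mm.
The rigid supports impose zero overall length change; the single axial force P common to all segments must satisfy P Σ Lᵢ/(AᵢEᵢ) = δ_free.
Σ Lᵢ/(AᵢEᵢ) = 625/(2050×192×10³) + 350/(265×72×10³) = 1.993×10⁻⁵ mm/N.
Hence P = δ_free / Σ(L/AE) = 2.684/1.993×10⁻⁵ = 134.6 kN (compressive).
σ_{stainless steel} = P / A = 134600 / 2050 = 65.68 MPa.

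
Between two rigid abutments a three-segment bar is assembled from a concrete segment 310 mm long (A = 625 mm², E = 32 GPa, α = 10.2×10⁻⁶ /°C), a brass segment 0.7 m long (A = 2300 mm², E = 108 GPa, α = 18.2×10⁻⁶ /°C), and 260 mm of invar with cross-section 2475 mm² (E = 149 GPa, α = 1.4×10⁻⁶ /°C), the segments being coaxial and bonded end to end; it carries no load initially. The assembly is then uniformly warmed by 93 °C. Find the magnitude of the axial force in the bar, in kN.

If the supports were absent, the total length change would be Σ αᵢΔT Lᵢ = 10.2×10⁻⁶×93×310 + 18.2×10⁻⁶×93×700 + 1.4×10⁻⁶×93×260 = 1.513 mm.
Since the ends are fixed, an axial force P builds up, equal in every segment, with P · Σ Lᵢ/(AᵢEᵢ) = δ_free.
Σ Lᵢ/(AᵢEᵢ) = 310/(625×32×10³) + 700/(2300×108×10³) + 260/(2475×149×10³) = 1.902×10⁻⁵ mm/N.
So P = 1.513 / 1.902×10⁻⁵ = 79.52 kN, compressive.

P ≈ 79.5 kN (compressive)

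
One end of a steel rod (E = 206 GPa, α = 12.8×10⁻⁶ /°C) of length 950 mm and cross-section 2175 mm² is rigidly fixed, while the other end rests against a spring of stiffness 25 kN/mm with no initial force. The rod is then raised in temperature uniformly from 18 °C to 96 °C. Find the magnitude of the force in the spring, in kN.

The unrestrained thermal change is αΔT L = 12.8×10⁻⁶ × 78 × 950 = 0.9485 mm.
Let P be the compressive force at the spring. The rod shortens elastically by PL/(AE) and the spring compresses by P/k; together these equal δ_free.
So P = δ_free / [L/(AE) + 1/k] = 0.9485 / [ 950/(2175×206×10³) + 1/(25×10³) ].
P = 0.9485 / 4.212×10⁻⁵ = 22520 N.

P ≈ 22.5 kN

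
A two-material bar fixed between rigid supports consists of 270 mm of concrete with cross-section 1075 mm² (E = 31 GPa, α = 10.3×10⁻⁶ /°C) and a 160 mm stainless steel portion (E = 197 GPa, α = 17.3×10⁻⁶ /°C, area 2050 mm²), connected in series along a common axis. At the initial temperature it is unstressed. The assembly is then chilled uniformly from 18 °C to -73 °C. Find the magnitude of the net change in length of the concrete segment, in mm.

|ΔL| ≈ 0.228 mm

If the supports were absent, the total length change would be Σ αᵢΔT Lᵢ = 10.3×10⁻⁶×91×270 + 17.3×10⁻⁶×91×160 = 0.505 mm.
Since the ends are fixed, an axial force P builds up, equal in every segment, with P · Σ Lᵢ/(AᵢEᵢ) = δ_free.
The series flexibility is Σ Lᵢ/(AᵢEᵢ) = 270/(1075×31×10³) + 160/(2050×197×10³) = 8.498×10⁻⁶ mm/N.
P = 0.505 / 8.498×10⁻⁶ = 59420 N = 59.42 kN, tensile.
For the concrete segment, free thermal change = 10.3×10⁻⁶×91×270 = 0.2531 mm and elastic change from P = 59420×270/(1075×31×10³) = 0.4814 mm; these oppose, so the net change is 0.228 mm (segment lengthens).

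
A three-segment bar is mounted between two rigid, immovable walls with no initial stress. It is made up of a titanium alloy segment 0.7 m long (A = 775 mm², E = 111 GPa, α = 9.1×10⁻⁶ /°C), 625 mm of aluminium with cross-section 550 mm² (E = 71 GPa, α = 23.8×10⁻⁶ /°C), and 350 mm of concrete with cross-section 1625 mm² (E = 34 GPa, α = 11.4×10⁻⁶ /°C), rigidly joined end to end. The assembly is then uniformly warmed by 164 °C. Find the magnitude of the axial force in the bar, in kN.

With the walls removed the bar would change length by δ_free = Σ αᵢΔT Lᵢ = 9.1×10⁻⁶×164×700 + 23.8×10⁻⁶×164×625 + 11.4×10⁻⁶×164×350 = 4.139 mm.
The rigid supports impose zero overall length change; the single axial force P common to all segments must satisfy P Σ Lᵢ/(AᵢEᵢ) = δ_free.
The series flexibility is Σ Lᵢ/(AᵢEᵢ) = 700/(775×111×10³) + 625/(550×71×10³) + 350/(1625×34×10³) = 3.048×10⁻⁵ mm/N.
Hence P = δ_free / Σ(L/AE) = 4.139/3.048×10⁻⁵ = 135.8 kN (compressive).

P ≈ 136 kN (compressive)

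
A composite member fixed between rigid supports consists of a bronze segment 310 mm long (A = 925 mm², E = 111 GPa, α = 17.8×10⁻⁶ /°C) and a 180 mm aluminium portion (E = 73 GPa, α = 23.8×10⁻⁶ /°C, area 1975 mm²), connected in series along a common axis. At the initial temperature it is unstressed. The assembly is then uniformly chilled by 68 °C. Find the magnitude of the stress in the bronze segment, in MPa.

σ ≈ 169 MPa (tensile)

With the walls removed the bar would change length by δ_free = Σ αᵢΔT Lᵢ = 17.8×10⁻⁶×68×310 + 23.8×10⁻⁶×68×180 = 0.6665 mm.
Since the ends are fixed, an axial force P builds up, equal in every segment, with P · Σ Lᵢ/(AᵢEᵢ) = δ_free.
The series flexibility is Σ Lᵢ/(AᵢEᵢ) = 310/(925×111×10³) + 180/(1975×73×10³) = 4.268×10⁻⁶ mm/N.
So P = 0.6665 / 4.268×10⁻⁶ = 156.2 kN, tensile.
σ_{bronze} = P / A = 156200 / 925 = 168.8 MPa.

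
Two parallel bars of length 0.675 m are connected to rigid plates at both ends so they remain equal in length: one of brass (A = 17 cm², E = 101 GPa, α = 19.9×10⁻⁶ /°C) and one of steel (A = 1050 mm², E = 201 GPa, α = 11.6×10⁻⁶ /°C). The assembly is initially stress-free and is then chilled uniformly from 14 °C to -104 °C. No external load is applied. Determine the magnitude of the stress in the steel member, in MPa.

The brass has the larger α, so on cooling it would change length more than the steel if both were free. The rigid plates force a common final length, so the brass is put into tension and the steel into compression, with equal and opposite forces P (no external load).
Setting the final lengths equal and cancelling L: (α₁ − α₂)ΔT = P/(A₁E₁) + P/(A₂E₂).
|α₁ − α₂|·ΔT = 8.3×10⁻⁶ × 118 = 0.0009794.
1/(A₁E₁) + 1/(A₂E₂) = 1/(1700×101×10³) + 1/(1050×201×10³) = 1.056×10⁻⁸ N⁻¹.
P = 0.0009794 / 1.056×10⁻⁸ = 92730 N = 92.73 kN.
σ_{steel} = P/A₂ = 92730/1050 = 88.31 MPa, compressive.

σ ≈ 88.3 MPa (compressive)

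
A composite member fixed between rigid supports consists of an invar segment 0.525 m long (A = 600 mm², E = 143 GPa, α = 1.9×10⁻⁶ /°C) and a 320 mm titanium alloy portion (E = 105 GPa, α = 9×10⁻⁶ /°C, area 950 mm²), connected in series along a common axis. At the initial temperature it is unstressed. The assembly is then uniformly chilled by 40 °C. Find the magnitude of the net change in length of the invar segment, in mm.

|ΔL| ≈ 0.0619 mm

Free thermal contraction of the whole bar: Σ αᵢΔT Lᵢ = 1.9×10⁻⁶×40×525 + 9×10⁻⁶×40×320 = 0.1551 mm.
The rigid supports impose zero overall length change; the single axial force P common to all segments must satisfy P Σ Lᵢ/(AᵢEᵢ) = δ_free.
The series flexibility is Σ Lᵢ/(AᵢEᵢ) = 525/(600×143×10³) + 320/(950×105×10³) = 9.327×10⁻⁶ mm/N.
So P = 0.1551 / 9.327×10⁻⁶ = 16.63 kN, tensile.
For the invar segment, free thermal change = 1.9×10⁻⁶×40×525 = 0.0399 mm and elastic change from P = 16630×525/(600×143×10³) = 0.1018 mm; these oppose, so the net change is 0.0619 mm (segment lengthens).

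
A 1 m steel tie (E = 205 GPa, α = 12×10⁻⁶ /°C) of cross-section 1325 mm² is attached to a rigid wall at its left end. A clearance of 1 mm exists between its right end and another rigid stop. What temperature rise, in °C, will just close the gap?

The gap closes when αΔT L = 1 mm, since the tie is still unstressed at that instant.
ΔT = 1 / (12×10⁻⁶ × 1000) = 83.33 °C.

ΔT ≈ 83.3 °C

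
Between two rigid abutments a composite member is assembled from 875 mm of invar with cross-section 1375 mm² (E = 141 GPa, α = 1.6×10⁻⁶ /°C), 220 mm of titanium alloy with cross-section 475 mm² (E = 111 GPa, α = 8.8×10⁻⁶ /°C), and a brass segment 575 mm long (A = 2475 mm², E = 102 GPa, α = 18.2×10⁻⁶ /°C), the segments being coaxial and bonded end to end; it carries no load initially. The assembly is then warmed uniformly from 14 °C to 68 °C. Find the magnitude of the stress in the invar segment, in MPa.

σ ≈ 49.4 MPa (compressive)

Free thermal expansion of the whole bar: Σ αᵢΔT Lᵢ = 1.6×10⁻⁶×54×875 + 8.8×10⁻⁶×54×220 + 18.2×10⁻⁶×54×575 = 0.7453 mm.
The rigid supports impose zero overall length change; the single axial force P common to all segments must satisfy P Σ Lᵢ/(AᵢEᵢ) = δ_free.
Σ Lᵢ/(AᵢEᵢ) = 875/(1375×141×10³) + 220/(475×111×10³) + 575/(2475×102×10³) = 1.096×10⁻⁵ mm/N.
P = 0.7453 / 1.096×10⁻⁵ = 67980 N = 67.98 kN, compressive.
σ_{invar} = P / A = 67980 / 1375 = 49.44 MPa.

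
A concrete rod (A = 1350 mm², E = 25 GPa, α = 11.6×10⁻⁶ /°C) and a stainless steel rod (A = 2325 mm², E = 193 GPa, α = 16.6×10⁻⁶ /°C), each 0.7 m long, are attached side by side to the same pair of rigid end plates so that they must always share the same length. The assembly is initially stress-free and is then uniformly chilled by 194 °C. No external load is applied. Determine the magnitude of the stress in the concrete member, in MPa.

σ ≈ 22.6 MPa (compressive)

Both members must finish at the same length. With the larger α, the stainless steel tends to over-contract; the plates restrain it, putting the stainless steel in tension and the concrete in compression. With no external load the two internal forces are equal and opposite, magnitude P.
Setting the final lengths equal and cancelling L: (α₁ − α₂)ΔT = P/(A₁E₁) + P/(A₂E₂).
|α₁ − α₂|·ΔT = 5×10⁻⁶ × 194 = 0.00097.
1/(A₁E₁) + 1/(A₂E₂) = 1/(1350×25×10³) + 1/(2325×193×10³) = 3.186×10⁻⁸ N⁻¹.
P = 0.00097 / 3.186×10⁻⁸ = 30450 N = 30.45 kN.
σ_{concrete} = P/A₁ = 30450/1350 = 22.55 MPa, compressive.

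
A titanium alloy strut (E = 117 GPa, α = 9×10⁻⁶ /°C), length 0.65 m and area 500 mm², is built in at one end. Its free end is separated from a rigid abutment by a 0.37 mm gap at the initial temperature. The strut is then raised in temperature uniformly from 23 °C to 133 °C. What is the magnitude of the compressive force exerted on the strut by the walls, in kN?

If the wall were absent the strut would grow by αΔT L = 9×10⁻⁶ × 110 × 650 = 0.6435 mm.
The gap closes (δ_free > 0.37 mm) and the wall then resists a further 0.6435 − 0.37 = 0.2735 mm of expansion.
Compatibility: PL/(AE) = 0.2735 mm, so σ = P/A = E × (0.2735/650) = 49.23 MPa.
P = σA = 49.23 × 500 = 24.61 kN.

P ≈ 24.6 kN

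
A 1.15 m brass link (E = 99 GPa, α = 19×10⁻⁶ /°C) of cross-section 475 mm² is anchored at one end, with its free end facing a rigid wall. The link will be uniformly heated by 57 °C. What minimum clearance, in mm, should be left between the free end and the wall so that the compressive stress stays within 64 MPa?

g ≈ 0.502 mm

With no wall the link would lengthen by αΔT L = 19×10⁻⁶ × 57 × 1150 = 1.245 mm.
At the allowable stress the elastic shortening the wall may impose is σL/E = 64 × 1150 / (99×10³) = 0.7434 mm.
So the gap has to take up the difference, g_min = δ_free − σL/E = 1.245 − 0.7434 = 0.502 mm.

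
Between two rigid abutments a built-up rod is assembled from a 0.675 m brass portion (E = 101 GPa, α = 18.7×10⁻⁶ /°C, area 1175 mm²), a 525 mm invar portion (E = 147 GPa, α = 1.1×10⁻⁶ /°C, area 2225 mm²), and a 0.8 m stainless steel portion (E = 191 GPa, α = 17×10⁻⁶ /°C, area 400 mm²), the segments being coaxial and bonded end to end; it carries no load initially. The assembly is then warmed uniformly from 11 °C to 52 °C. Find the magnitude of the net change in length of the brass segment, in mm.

|ΔL| ≈ 0.166 mm

With the walls removed the bar would change length by δ_free = Σ αᵢΔT Lᵢ = 18.7×10⁻⁶×41×675 + 1.1×10⁻⁶×41×525 + 17×10⁻⁶×41×800 = 1.099 mm.
The rigid supports impose zero overall length change; the single axial force P common to all segments must satisfy P Σ Lᵢ/(AᵢEᵢ) = δ_free.
The series flexibility is Σ Lᵢ/(AᵢEᵢ) = 675/(1175×101×10³) + 525/(2225×147×10³) + 800/(400×191×10³) = 1.776×10⁻⁵ mm/N.
P = 1.099 / 1.776×10⁻⁵ = 61850 N = 61.85 kN, compressive.
For the brass segment, free thermal change = 18.7×10⁻⁶×41×675 = 0.5175 mm and elastic change from P = 61850×675/(1175×101×10³) = 0.3518 mm; these oppose, so the net change is 0.166 mm (segment lengthens).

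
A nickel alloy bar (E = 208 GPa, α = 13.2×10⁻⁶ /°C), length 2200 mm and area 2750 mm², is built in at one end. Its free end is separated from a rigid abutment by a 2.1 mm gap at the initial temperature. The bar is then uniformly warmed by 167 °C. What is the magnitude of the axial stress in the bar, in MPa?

σ ≈ 260 MPa (compressive)

Free thermal elongation = αΔT L = 13.2×10⁻⁶ × 167 × 2200 = 4.85 mm.
This exceeds the 2.1 mm gap, so the wall pushes back. The portion of expansion that must be recovered elastically is δ_free − gap = 4.85 − 2.1 = 2.75 mm.
That suppressed elongation corresponds to σ = E·Δ/L = 208×10³ × 2.75/2200 = 260 MPa.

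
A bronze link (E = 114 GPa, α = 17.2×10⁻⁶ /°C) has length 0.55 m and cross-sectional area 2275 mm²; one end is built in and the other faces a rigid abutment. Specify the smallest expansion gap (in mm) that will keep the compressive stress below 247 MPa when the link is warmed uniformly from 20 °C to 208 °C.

Free expansion if unrestrained: δ_free = αΔT L = 17.2×10⁻⁶ × 188 × 550 = 1.778 mm.
A stress of 247 MPa corresponds to the wall pushing the link back by σL/E = 247×550/(114×10³) = 1.192 mm.
So the gap has to take up the difference, g_min = δ_free − σL/E = 1.778 − 1.192 = 0.5868 mm.

g ≈ 0.587 mm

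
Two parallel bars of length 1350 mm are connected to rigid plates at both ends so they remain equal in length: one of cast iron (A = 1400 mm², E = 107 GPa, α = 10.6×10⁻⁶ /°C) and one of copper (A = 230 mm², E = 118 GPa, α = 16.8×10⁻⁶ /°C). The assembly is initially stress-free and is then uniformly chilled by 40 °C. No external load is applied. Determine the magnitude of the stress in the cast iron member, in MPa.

σ ≈ 4.07 MPa (compressive)

Both members must finish at the same length. With the larger α, the copper tends to over-contract; the plates restrain it, putting the copper in tension and the cast iron in compression. With no external load the two internal forces are equal and opposite, magnitude P.
Compatibility of the two members (thermal + elastic change equal): (α₁ − α₂)ΔT = P·[1/(A₁E₁) + 1/(A₂E₂)].
|α₁ − α₂|·ΔT = 6.2×10⁻⁶ × 40 = 0.000248.
1/(A₁E₁) + 1/(A₂E₂) = 1/(1400×107×10³) + 1/(230×118×10³) = 4.352×10⁻⁸ N⁻¹.
P = 0.000248 / 4.352×10⁻⁸ = 5698 N = 5.698 kN.
σ_{cast iron} = P/A₁ = 5698/1400 = 4.07 MPa, compressive.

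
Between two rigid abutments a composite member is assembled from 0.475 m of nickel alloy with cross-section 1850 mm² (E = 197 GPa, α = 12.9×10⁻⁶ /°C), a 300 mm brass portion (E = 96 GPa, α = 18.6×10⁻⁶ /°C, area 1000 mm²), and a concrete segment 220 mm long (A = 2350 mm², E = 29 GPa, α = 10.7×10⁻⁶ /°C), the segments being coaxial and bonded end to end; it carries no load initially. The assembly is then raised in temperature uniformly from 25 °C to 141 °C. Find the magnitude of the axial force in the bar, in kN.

Free thermal expansion of the whole bar: Σ αᵢΔT Lᵢ = 12.9×10⁻⁶×116×475 + 18.6×10⁻⁶×116×300 + 10.7×10⁻⁶×116×220 = 1.631 mm.
The rigid supports impose zero overall length change; the single axial force P common to all segments must satisfy P Σ Lᵢ/(AᵢEᵢ) = δ_free.
Σ Lᵢ/(AᵢEᵢ) = 475/(1850×197×10³) + 300/(1000×96×10³) + 220/(2350×29×10³) = 7.657×10⁻⁶ mm/N.
Hence P = δ_free / Σ(L/AE) = 1.631/7.657×10⁻⁶ = 213 kN (compressive).

P ≈ 213 kN (compressive)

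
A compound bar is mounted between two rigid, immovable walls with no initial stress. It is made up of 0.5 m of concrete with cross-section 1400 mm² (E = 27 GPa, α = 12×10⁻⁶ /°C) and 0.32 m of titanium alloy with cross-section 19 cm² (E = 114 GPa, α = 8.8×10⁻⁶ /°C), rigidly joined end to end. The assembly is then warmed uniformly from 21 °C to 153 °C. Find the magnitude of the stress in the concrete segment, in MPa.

Free thermal expansion of the whole bar: Σ αᵢΔT Lᵢ = 12×10⁻⁶×132×500 + 8.8×10⁻⁶×132×320 = 1.164 mm.
Since the ends are fixed, an axial force P builds up, equal in every segment, with P · Σ Lᵢ/(AᵢEᵢ) = δ_free.
Σ Lᵢ/(AᵢEᵢ) = 500/(1400×27×10³) + 320/(1900×114×10³) = 1.47×10⁻⁵ mm/N.
Hence P = δ_free / Σ(L/AE) = 1.164/1.47×10⁻⁵ = 79.14 kN (compressive).
σ_{concrete} = P / A = 79140 / 1400 = 56.53 MPa.

σ ≈ 56.5 MPa (compressive)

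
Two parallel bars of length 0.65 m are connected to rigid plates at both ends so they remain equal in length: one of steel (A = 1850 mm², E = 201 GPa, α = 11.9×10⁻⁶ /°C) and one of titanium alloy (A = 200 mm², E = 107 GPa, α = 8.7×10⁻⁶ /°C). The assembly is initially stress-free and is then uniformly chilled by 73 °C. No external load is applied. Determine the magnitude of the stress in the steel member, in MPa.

Equilibrium of a rigid end plate with no external load gives equal and opposite internal forces ±P in the two members. Since α_{steel} > α_{titanium alloy}, cooling drives the steel into tension and the titanium alloy into compression.
Setting the final lengths equal and cancelling L: (α₁ − α₂)ΔT = P/(A₁E₁) + P/(A₂E₂).
|α₁ − α₂|·ΔT = 3.2×10⁻⁶ × 73 = 0.0002336.
1/(A₁E₁) + 1/(A₂E₂) = 1/(1850×201×10³) + 1/(200×107×10³) = 4.942×10⁻⁸ N⁻¹.
P = 0.0002336 / 4.942×10⁻⁸ = 4727 N = 4.727 kN.
σ_{steel} = P/A₁ = 4727/1850 = 2.555 MPa, tensile.

σ ≈ 2.56 MPa (tensile)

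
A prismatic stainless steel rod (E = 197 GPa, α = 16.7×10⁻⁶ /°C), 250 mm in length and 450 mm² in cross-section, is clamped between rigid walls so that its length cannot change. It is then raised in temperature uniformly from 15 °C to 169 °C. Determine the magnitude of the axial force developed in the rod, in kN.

Full restraint means ε = 0, so the stress is σ = EαΔT = 197×10³ × 16.7×10⁻⁶ × 154 = 506.6 MPa.
Then P = σA = 506.6 × 450 mm² = 228 kN, compressive.

P ≈ 228 kN (compressive)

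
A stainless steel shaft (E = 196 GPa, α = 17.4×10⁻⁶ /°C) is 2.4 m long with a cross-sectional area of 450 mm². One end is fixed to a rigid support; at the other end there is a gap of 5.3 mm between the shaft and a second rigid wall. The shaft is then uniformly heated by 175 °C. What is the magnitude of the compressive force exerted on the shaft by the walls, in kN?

Unrestrained expansion: δ_free = αΔT L = 17.4×10⁻⁶ × 175 × 2400 = 7.308 mm.
This exceeds the 5.3 mm gap, so the wall pushes back. The portion of expansion that must be recovered elastically is δ_free − gap = 7.308 − 5.3 = 2.008 mm.
So σ = E(δ_free − g)/L = 196×10³ × 2.008/2400 = 164 MPa.
Force on the wall = σA = 164 × 450 mm² = 73.79 kN.

P ≈ 73.8 kN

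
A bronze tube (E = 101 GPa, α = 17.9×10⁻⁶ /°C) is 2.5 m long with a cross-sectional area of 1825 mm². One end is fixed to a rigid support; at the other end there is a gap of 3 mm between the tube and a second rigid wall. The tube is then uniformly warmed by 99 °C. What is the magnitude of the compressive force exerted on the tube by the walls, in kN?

P ≈ 105 kN

Free thermal elongation = αΔT L = 17.9×10⁻⁶ × 99 × 2500 = 4.43 mm.
The gap closes (δ_free > 3 mm) and the wall then resists a further 4.43 − 3 = 1.43 mm of expansion.
That suppressed elongation corresponds to σ = E·Δ/L = 101×10³ × 1.43/2500 = 57.78 MPa.
P = σA = 57.78 × 1825 = 105.5 kN.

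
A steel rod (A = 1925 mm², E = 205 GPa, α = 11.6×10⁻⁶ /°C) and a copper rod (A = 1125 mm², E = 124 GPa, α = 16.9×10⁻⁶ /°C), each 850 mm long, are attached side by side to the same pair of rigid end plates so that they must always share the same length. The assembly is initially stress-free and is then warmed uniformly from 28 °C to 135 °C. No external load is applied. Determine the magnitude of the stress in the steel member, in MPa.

Both members must finish at the same length. With the larger α, the copper tends to over-expand; the plates restrain it, putting the copper in compression and the steel in tension. With no external load the two internal forces are equal and opposite, magnitude P.
Compatibility of the two members (thermal + elastic change equal): (α₁ − α₂)ΔT = P·[1/(A₁E₁) + 1/(A₂E₂)].
|α₁ − α₂|·ΔT = 5.3×10⁻⁶ × 107 = 0.0005671.
1/(A₁E₁) + 1/(A₂E₂) = 1/(1925×205×10³) + 1/(1125×124×10³) = 9.703×10⁻⁹ N⁻¹.
P = 0.0005671 / 9.703×10⁻⁹ = 58450 N = 58.45 kN.
σ_{steel} = P/A₁ = 58450/1925 = 30.36 MPa, tensile.

σ ≈ 30.4 MPa (tensile)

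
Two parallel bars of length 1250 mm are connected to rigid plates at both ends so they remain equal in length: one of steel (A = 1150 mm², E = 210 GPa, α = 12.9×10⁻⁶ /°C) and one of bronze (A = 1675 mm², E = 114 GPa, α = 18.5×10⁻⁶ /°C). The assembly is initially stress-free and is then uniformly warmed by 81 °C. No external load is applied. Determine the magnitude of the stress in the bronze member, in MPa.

σ ≈ 28.9 MPa (compressive)

Both members must finish at the same length. With the larger α, the bronze tends to over-expand; the plates restrain it, putting the bronze in compression and the steel in tension. With no external load the two internal forces are equal and opposite, magnitude P.
Compatibility of the two members (thermal + elastic change equal): (α₁ − α₂)ΔT = P·[1/(A₁E₁) + 1/(A₂E₂)].
|α₁ − α₂|·ΔT = 5.6×10⁻⁶ × 81 = 0.0004536.
1/(A₁E₁) + 1/(A₂E₂) = 1/(1150×210×10³) + 1/(1675×114×10³) = 9.378×10⁻⁹ N⁻¹.
So P = 0.0004536 / 9.378×10⁻⁹ = 48.37 kN.
σ_{bronze} = P/A₂ = 48370/1675 = 28.88 MPa, compressive.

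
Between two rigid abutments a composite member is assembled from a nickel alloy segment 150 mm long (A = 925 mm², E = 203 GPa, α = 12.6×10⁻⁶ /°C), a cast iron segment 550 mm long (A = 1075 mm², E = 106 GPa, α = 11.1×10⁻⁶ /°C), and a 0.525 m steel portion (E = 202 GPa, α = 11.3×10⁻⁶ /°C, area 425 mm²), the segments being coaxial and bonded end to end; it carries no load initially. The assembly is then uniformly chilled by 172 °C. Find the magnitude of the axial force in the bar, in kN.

Free thermal contraction of the whole bar: Σ αᵢΔT Lᵢ = 12.6×10⁻⁶×172×150 + 11.1×10⁻⁶×172×550 + 11.3×10⁻⁶×172×525 = 2.396 mm.
The walls prevent any net length change, so an axial force P (same in every segment) develops. Compatibility: P · Σ Lᵢ/(AᵢEᵢ) = δ_free.
The series flexibility is Σ Lᵢ/(AᵢEᵢ) = 150/(925×203×10³) + 550/(1075×106×10³) + 525/(425×202×10³) = 1.174×10⁻⁵ mm/N.
So P = 2.396 / 1.174×10⁻⁵ = 204 kN, tensile.

P ≈ 204 kN (tensile)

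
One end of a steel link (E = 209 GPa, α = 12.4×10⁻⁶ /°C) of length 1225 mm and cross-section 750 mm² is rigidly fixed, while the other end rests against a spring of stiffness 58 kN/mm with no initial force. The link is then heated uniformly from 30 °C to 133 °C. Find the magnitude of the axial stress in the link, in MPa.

The unrestrained thermal change is αΔT L = 12.4×10⁻⁶ × 103 × 1225 = 1.565 mm.
With a force P in the spring, the elastic change of the link is PL/(AE) and that of the spring is P/k; compatibility requires their sum to equal δ_free.
P [ L/(AE) + 1/k ] = δ_free → P [ 1225/(750×209×10³) + 1/(58×10³) ] = 1.565.
P = 1.565 / 2.506×10⁻⁵ = 62440 N.
σ = P/A = 62440/750 = 83.26 MPa.

σ ≈ 83.3 MPa (compressive)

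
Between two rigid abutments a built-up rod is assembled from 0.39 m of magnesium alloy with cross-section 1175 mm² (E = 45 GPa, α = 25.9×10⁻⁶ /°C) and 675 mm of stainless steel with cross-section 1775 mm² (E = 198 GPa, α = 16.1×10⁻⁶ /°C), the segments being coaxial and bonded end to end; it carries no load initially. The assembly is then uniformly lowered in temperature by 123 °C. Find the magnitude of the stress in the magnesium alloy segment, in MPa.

σ ≈ 236 MPa (tensile)

With the walls removed the bar would change length by δ_free = Σ αᵢΔT Lᵢ = 25.9×10⁻⁶×123×390 + 16.1×10⁻⁶×123×675 = 2.579 mm.
The rigid supports impose zero overall length change; the single axial force P common to all segments must satisfy P Σ Lᵢ/(AᵢEᵢ) = δ_free.
Σ Lᵢ/(AᵢEᵢ) = 390/(1175×45×10³) + 675/(1775×198×10³) = 9.297×10⁻⁶ mm/N.
Hence P = δ_free / Σ(L/AE) = 2.579/9.297×10⁻⁶ = 277.4 kN (tensile).
σ_{magnesium alloy} = P / A = 277400 / 1175 = 236.1 MPa.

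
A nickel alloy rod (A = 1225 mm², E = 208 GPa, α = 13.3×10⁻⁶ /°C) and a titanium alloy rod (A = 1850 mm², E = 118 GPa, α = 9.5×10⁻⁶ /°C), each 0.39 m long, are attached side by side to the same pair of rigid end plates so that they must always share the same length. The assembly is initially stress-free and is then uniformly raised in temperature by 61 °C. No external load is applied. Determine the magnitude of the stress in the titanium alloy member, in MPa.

σ ≈ 14.7 MPa (tensile)

Both members must finish at the same length. With the larger α, the nickel alloy tends to over-expand; the plates restrain it, putting the nickel alloy in compression and the titanium alloy in tension. With no external load the two internal forces are equal and opposite, magnitude P.
Compatibility of the two members (thermal + elastic change equal): (α₁ − α₂)ΔT = P·[1/(A₁E₁) + 1/(A₂E₂)].
|α₁ − α₂|·ΔT = 3.8×10⁻⁶ × 61 = 0.0002318.
1/(A₁E₁) + 1/(A₂E₂) = 1/(1225×208×10³) + 1/(1850×118×10³) = 8.505×10⁻⁹ N⁻¹.
So P = 0.0002318 / 8.505×10⁻⁹ = 27.25 kN.
σ_{titanium alloy} = P/A₂ = 27250/1850 = 14.73 MPa, tensile.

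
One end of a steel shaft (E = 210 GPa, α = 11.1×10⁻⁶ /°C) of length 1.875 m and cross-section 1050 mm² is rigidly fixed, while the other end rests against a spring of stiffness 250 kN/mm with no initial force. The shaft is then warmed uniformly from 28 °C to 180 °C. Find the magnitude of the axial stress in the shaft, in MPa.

σ ≈ 241 MPa (compressive)

The unrestrained thermal change is αΔT L = 11.1×10⁻⁶ × 152 × 1875 = 3.163 mm.
With a force P in the spring, the elastic change of the shaft is PL/(AE) and that of the spring is P/k; compatibility requires their sum to equal δ_free.
So P = δ_free / [L/(AE) + 1/k] = 3.163 / [ 1875/(1050×210×10³) + 1/(250×10³) ].
P = 3.163 / 1.25×10⁻⁵ = 253000 N.
σ = P/A = 253000/1050 = 241 MPa.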